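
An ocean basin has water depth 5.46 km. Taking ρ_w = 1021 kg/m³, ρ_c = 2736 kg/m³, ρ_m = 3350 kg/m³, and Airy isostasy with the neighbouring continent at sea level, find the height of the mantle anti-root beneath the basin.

Balancing pressure at the compensation depth: replacing crust with seawater at the top is compensated by replacing crust with mantle at the base: d (ρ_c − ρ_w) = a (ρ_m − ρ_c).
a = d (ρ_c − ρ_w)/(ρ_m − ρ_c) = 5.46 km × 1715/614 = 15.3 km.

15.3 km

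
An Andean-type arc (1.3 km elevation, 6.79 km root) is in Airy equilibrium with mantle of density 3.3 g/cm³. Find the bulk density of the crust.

ρ_c h = (ρ_m − ρ_c) r → ρ_c (h + r) = ρ_m r → ρ_c = ρ_m r / (h + r).
ρ_c = 3.3 × 6.79 km / (1.3 km + 6.79 km) = 2.77 g/cm³.

2.77 g/cm³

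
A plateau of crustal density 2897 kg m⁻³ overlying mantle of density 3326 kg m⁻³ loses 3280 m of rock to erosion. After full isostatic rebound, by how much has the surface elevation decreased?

Rebound u = e ρ_c/ρ_m = 3280 m × 2897/3326 = 2857 m.
Net surface drop = e − u = 3280 m − 2857 m = e (ρ_m − ρ_c)/ρ_m = 423 m.

423 m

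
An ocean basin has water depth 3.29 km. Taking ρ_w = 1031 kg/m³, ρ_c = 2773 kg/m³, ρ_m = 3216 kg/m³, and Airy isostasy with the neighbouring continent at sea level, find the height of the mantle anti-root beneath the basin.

12.9 km

For local isostatic compensation: replacing crust with seawater at the top is compensated by replacing crust with mantle at the base: d (ρ_c − ρ_w) = a (ρ_m − ρ_c).
a = d (ρ_c − ρ_w)/(ρ_m − ρ_c) = 3.29 km × 1742/443 = 12.9 km.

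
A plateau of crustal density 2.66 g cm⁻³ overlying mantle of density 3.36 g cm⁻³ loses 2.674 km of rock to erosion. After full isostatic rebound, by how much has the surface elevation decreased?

Rebound u = e ρ_c/ρ_m = 2.674 km × 2.66/3.36 = 2.117 km.
Net surface drop = e − u = 2.674 km − 2.117 km = e (ρ_m − ρ_c)/ρ_m = 0.557 km.

0.557 km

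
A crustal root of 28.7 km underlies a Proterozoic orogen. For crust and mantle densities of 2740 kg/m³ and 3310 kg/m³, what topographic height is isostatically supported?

5.97 km

Balancing pressure at the compensation depth: ρ_c h = (ρ_m − ρ_c) r.
h = r (ρ_m − ρ_c) / ρ_c = 28.7 km × (3310 − 2740) / 2740 = 5.97 km.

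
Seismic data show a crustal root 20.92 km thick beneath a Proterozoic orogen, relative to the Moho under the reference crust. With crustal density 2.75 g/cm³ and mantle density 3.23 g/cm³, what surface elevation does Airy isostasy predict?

In Airy isostatic equilibrium: ρ_c h = (ρ_m − ρ_c) r.
h = r (ρ_m − ρ_c) / ρ_c = 20.92 km × (3.23 − 2.75) / 2.75 = 3.65 km.

3.65 km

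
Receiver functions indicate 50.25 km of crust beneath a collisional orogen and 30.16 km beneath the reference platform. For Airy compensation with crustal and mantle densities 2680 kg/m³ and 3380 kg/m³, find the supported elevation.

4.16 km

Excess crust Δ = 50.25 km − 30.16 km = 20.09 km, split between elevation h and root r with h + r = Δ.
Airy balance ρ_c h = (ρ_m − ρ_c) r gives r = h ρ_c/(ρ_m − ρ_c), so h (1 + ρ_c/(ρ_m − ρ_c)) = Δ, i.e. h = Δ (ρ_m − ρ_c)/ρ_m.
h = 20.09 km × 700/3380 = 4.16 km.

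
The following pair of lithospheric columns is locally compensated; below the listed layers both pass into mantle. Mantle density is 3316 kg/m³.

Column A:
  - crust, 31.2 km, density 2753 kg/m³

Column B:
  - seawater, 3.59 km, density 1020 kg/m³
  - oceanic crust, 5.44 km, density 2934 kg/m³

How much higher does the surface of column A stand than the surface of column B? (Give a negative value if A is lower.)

For any compensation level in the mantle, the mantle terms cancel and isostasy reduces to e = (Σt_A − Σt_B) − (Σ(ρt)_A − Σ(ρt)_B) / ρ_m.
Σt_A = 31.2 km; Σt_B = 9.03 km; Σ(ρt)_A = 85893.6; Σ(ρt)_B = 19622.76 (in km·kg/m³).
e = (31.2 − 9.03) − (85893.6 − 19622.76) / 3316 = 2.18 km.

2.18 km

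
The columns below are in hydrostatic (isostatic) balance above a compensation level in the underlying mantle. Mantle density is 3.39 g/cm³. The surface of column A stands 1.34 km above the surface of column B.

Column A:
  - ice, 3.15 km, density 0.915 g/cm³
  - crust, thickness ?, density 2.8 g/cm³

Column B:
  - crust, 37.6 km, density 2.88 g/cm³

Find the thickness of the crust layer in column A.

Take the compensation level at the base of the deeper column (depth z_c below the surface of column A) and equate Σ ρ_i t_i down to z_c; mantle fills any gap and the z_c terms cancel.
Column A: 3.15×0.915 + x×2.8 + (z_c − 3.15 − x)×3.39
Column B: 1.34×0 + 37.6×2.88 + (z_c − 1.34 − 37.6)×3.39
The z_c×3.39 term appears on both sides and cancels. Collect the known terms of each column as K = Σ(ρt)_known − 3.39 × (depth of known layers): K_A = 2.88225 − 3.39×3.15 = −7.79625; K_B = 108.288 − 3.39×(1.34 + 37.6) = −23.7186.
Balance: K_A − x×(3.39 − 2.8) = K_B, so x = (K_A − K_B)/(3.39 − 2.8) = 15.9223/0.59 = 27 km.

27 km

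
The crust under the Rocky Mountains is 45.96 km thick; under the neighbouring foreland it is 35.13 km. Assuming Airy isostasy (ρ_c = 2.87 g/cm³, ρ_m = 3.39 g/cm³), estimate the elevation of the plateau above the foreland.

Excess crust Δ = 45.96 km − 35.13 km = 10.83 km, split between elevation h and root r with h + r = Δ.
Airy balance ρ_c h = (ρ_m − ρ_c) r gives r = h ρ_c/(ρ_m − ρ_c), so h (1 + ρ_c/(ρ_m − ρ_c)) = Δ, i.e. h = Δ (ρ_m − ρ_c)/ρ_m.
h = 10.83 km × 0.52/3.39 = 1.66 km.

1.66 km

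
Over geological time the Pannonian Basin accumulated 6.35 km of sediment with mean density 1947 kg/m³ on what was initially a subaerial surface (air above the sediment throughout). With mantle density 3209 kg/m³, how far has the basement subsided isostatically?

Subaerial load: s = t ρ_sed / ρ_m = 6.35 km × 1947/3209 = 3.85 km.

3.85 km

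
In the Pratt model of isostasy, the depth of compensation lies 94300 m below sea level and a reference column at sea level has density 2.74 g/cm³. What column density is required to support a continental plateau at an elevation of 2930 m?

Pratt balance: ρ_ref D = ρ (D + h).
ρ = ρ_ref D/(D + h) = 2.74 × 94300 m/(94300 m + 2930 m) = 2.66 g/cm³.

2.66 g/cm³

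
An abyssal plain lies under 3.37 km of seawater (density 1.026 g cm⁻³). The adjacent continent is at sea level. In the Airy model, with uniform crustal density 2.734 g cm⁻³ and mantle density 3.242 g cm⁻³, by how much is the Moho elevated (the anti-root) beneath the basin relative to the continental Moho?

Balancing pressure at the compensation depth: replacing crust with seawater at the top is compensated by replacing crust with mantle at the base: d (ρ_c − ρ_w) = a (ρ_m − ρ_c).
a = d (ρ_c − ρ_w)/(ρ_m − ρ_c) = 3.37 km × 1.708/0.508 = 11.3 km.

11.3 km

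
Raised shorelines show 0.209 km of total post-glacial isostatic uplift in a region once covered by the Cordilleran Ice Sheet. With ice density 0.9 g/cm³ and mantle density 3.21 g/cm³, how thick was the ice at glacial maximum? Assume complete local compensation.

0.745 km

u = t ρ_ice/ρ_m → t = u ρ_m/ρ_ice = 0.209 km × 3.21/0.9 = 0.745 km.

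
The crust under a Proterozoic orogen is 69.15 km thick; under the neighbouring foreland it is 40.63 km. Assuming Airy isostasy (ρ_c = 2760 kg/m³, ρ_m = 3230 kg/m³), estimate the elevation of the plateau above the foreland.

Excess crust Δ = 69.15 km − 40.63 km = 28.52 km, split between elevation h and root r with h + r = Δ.
Airy balance ρ_c h = (ρ_m − ρ_c) r gives r = h ρ_c/(ρ_m − ρ_c), so h (1 + ρ_c/(ρ_m − ρ_c)) = Δ, i.e. h = Δ (ρ_m − ρ_c)/ρ_m.
h = 28.52 km × 470/3230 = 4.15 km.

4.15 km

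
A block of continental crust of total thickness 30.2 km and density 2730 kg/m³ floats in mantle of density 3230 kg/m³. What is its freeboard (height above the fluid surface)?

Floating equilibrium: submerged depth d = t ρ_obj/ρ_fluid = 30.2 km × 2730/3230 = 25.53 km.
Freeboard = t − d = 30.2 km − 25.53 km = 4.67 km.

4.67 km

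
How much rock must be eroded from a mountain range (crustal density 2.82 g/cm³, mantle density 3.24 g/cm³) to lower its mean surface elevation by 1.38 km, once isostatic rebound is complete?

10.6 km

Net drop Δ = e − u = e − e ρ_c/ρ_m = e (ρ_m − ρ_c)/ρ_m.
e = Δ ρ_m/(ρ_m − ρ_c) = 1.38 km × 3.24/0.42 = 10.6 km.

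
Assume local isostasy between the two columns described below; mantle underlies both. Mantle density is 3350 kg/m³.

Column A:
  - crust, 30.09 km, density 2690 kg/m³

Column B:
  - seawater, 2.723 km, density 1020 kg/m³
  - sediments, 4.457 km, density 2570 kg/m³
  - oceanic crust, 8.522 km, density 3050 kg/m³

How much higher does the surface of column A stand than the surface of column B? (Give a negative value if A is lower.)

For any compensation level in the mantle, the mantle terms cancel and isostasy reduces to e = (Σt_A − Σt_B) − (Σ(ρt)_A − Σ(ρt)_B) / ρ_m.
Σt_A = 30.09 km; Σt_B = 15.702 km; Σ(ρt)_A = 80942.1; Σ(ρt)_B = 40224.05 (in km·kg/m³).
e = (30.09 − 15.702) − (80942.1 − 40224.05) / 3350 = 2.23 km.

2.23 km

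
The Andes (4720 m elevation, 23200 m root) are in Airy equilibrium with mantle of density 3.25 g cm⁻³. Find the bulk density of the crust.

2.7 g cm⁻³

ρ_c h = (ρ_m − ρ_c) r → ρ_c (h + r) = ρ_m r → ρ_c = ρ_m r / (h + r).
ρ_c = 3.25 × 23200 m / (4720 m + 23200 m) = 2.7 g cm⁻³.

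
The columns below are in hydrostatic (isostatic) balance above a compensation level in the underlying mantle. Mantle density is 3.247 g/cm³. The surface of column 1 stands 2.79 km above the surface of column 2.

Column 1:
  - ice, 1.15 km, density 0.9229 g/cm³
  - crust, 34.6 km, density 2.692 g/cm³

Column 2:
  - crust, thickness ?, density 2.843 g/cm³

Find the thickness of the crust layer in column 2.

31.7 km

Take the compensation level at the base of the deeper column (depth z_c below the surface of column 1) and equate Σ ρ_i t_i down to z_c; mantle fills any gap and the z_c terms cancel.
Column 1: 1.15×0.9229 + 34.6×2.692 + (z_c − 35.75)×3.247
Column 2: 2.79×0 + x×2.843 + (z_c − 2.79 − 0 − x)×3.247
The z_c×3.247 term appears on both sides and cancels. Collect the known terms of each column as K = Σ(ρt)_known − 3.247 × (depth of known layers): K_1 = 94.204535 − 3.247×35.75 = −21.875715; K_2 = 0 − 3.247×(2.79 + 0) = −9.05913.
Balance: K_1 = K_2 − x×(3.247 − 2.843), so x = (K_2 − K_1)/(3.247 − 2.843) = 12.8166/0.404 = 31.7 km.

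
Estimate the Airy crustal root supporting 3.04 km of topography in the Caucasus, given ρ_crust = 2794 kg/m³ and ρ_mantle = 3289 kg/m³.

17.2 km

Equating mass per unit area of the two columns: the weight of the topography is balanced by the buoyancy of the root, ρ_c h = (ρ_m − ρ_c) r.
r = h · ρ_c / (ρ_m − ρ_c) = 3.04 km × 2794 / (3289 − 2794) = 17.2 km.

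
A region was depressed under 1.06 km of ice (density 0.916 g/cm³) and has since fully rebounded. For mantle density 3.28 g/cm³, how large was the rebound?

Removing the load lets mantle flow back in; uplift u satisfies ρ_ice t = ρ_m u.
u = t ρ_ice/ρ_m = 1.06 km × 0.916/3.28 = 0.296 km.

0.296 km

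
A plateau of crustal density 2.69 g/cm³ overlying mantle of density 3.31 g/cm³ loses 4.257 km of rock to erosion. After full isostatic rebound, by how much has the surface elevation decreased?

0.797 km

Rebound u = e ρ_c/ρ_m = 4.257 km × 2.69/3.31 = 3.46 km.
Net surface drop = e − u = 4.257 km − 3.46 km = e (ρ_m − ρ_c)/ρ_m = 0.797 km.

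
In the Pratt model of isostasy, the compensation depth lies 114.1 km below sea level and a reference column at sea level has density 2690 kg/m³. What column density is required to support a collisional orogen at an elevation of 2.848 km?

2620 kg/m³

Pratt balance: ρ_ref D = ρ (D + h).
ρ = ρ_ref D/(D + h) = 2690 × 114.1 km/(114.1 km + 2.848 km) = 2620 kg/m³.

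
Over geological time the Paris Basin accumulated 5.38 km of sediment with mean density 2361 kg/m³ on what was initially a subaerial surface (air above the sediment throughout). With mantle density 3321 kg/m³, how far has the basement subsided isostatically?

3.82 km

Subaerial load: s = t ρ_sed / ρ_m = 5.38 km × 2361/3321 = 3.82 km.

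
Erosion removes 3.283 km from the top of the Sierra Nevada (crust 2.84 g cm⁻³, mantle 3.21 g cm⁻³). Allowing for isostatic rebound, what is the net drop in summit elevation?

0.378 km

Rebound u = e ρ_c/ρ_m = 3.283 km × 2.84/3.21 = 2.905 km.
Net surface drop = e − u = 3.283 km − 2.905 km = e (ρ_m − ρ_c)/ρ_m = 0.378 km.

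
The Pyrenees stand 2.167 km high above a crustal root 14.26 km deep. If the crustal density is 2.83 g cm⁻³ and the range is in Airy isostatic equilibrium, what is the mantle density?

3.26 g cm⁻³

Airy balance: ρ_c h = (ρ_m − ρ_c) r → ρ_m = ρ_c (1 + h/r).
ρ_m = 2.83 × (1 + 2.167 km/14.26 km) = 3.26 g cm⁻³.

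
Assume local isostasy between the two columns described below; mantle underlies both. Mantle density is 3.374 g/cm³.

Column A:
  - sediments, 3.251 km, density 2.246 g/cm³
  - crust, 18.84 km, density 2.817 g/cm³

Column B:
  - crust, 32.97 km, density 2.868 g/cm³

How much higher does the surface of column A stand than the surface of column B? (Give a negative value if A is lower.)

−0.747 km

For any compensation level in the mantle, the mantle terms cancel and isostasy reduces to e = (Σt_A − Σt_B) − (Σ(ρt)_A − Σ(ρt)_B) / ρ_m.
Σt_A = 22.091 km; Σt_B = 32.97 km; Σ(ρt)_A = 60.374026; Σ(ρt)_B = 94.55796 (in km·g/cm³).
e = (22.091 − 32.97) − (60.374026 − 94.55796) / 3.374 = −0.747 km.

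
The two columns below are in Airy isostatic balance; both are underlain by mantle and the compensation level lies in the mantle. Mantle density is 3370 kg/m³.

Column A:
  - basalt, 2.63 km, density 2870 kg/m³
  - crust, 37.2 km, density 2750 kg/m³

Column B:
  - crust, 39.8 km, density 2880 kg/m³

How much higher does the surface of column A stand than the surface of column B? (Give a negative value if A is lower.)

For any compensation level in the mantle, the mantle terms cancel and isostasy reduces to e = (Σt_A − Σt_B) − (Σ(ρt)_A − Σ(ρt)_B) / ρ_m.
Σt_A = 39.83 km; Σt_B = 39.8 km; Σ(ρt)_A = 109848.1; Σ(ρt)_B = 114624 (in km·kg/m³).
e = (39.83 − 39.8) − (109848.1 − 114624) / 3370 = 1.45 km.

1.45 km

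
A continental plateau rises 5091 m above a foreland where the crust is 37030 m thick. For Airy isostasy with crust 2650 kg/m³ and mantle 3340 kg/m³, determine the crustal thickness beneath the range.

Root depth r = h ρ_c / (ρ_m − ρ_c) = 5091 m × 2650 / 690 = 19550 m.
Total thickness = T + h + r = 37030 m + 5091 m + 19550 m = 61700 m.

61700 m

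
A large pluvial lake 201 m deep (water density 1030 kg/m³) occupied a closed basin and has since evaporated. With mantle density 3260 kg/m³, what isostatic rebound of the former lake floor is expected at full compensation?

u = d ρ_w/ρ_m = 201 m × 1030/3260 = 63.5 m.

63.5 m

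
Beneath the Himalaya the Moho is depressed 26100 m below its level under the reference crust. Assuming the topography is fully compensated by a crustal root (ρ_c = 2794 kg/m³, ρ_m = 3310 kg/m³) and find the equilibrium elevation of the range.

4820 m

In Airy isostatic equilibrium: ρ_c h = (ρ_m − ρ_c) r.
h = r (ρ_m − ρ_c) / ρ_c = 26100 m × (3310 − 2794) / 2794 = 4820 m.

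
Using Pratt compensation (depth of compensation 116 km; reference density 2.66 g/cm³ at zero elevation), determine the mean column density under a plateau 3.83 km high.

Pratt balance: ρ_ref D = ρ (D + h).
ρ = ρ_ref D/(D + h) = 2.66 × 116 km/(116 km + 3.83 km) = 2.57 g/cm³.

2.57 g/cm³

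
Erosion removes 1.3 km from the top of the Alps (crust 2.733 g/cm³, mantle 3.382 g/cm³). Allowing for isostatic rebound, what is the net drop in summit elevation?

0.249 km

Rebound u = e ρ_c/ρ_m = 1.3 km × 2.733/3.382 = 1.051 km.
Net surface drop = e − u = 1.3 km − 1.051 km = e (ρ_m − ρ_c)/ρ_m = 0.249 km.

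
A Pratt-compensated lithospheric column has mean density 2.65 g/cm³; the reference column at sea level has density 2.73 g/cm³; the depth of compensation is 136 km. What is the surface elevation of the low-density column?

4.11 km

ρ_ref D = ρ (D + h) → h = D (ρ_ref − ρ)/ρ.
h = 136 km × (2.73 − 2.65)/2.65 = 4.11 km.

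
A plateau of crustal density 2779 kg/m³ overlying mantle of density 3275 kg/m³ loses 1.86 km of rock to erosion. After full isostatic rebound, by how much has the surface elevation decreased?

Rebound u = e ρ_c/ρ_m = 1.86 km × 2779/3275 = 1.578 km.
Net surface drop = e − u = 1.86 km − 1.578 km = e (ρ_m − ρ_c)/ρ_m = 0.282 km.

0.282 km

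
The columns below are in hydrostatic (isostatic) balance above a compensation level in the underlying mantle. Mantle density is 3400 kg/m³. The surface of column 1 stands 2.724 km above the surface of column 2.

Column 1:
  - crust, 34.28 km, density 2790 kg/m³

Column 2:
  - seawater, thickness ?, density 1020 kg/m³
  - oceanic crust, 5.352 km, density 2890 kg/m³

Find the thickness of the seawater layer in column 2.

3.75 km

Take the compensation level at the base of the deeper column (depth z_c below the surface of column 1) and equate Σ ρ_i t_i down to z_c; mantle fills any gap and the z_c terms cancel.
Column 1: 34.28×2790 + (z_c − 34.28)×3400
Column 2: 2.724×0 + x×1020 + 5.352×2890 + (z_c − 2.724 − 5.352 − x)×3400
The z_c×3400 term appears on both sides and cancels. Collect the known terms of each column as K = Σ(ρt)_known − 3400 × (depth of known layers): K_1 = 95641.2 − 3400×34.28 = −20910.8; K_2 = 15467.28 − 3400×(2.724 + 5.352) = −11991.12.
Balance: K_1 = K_2 − x×(3400 − 1020), so x = (K_2 − K_1)/(3400 − 1020) = 8919.68/2380 = 3.75 km.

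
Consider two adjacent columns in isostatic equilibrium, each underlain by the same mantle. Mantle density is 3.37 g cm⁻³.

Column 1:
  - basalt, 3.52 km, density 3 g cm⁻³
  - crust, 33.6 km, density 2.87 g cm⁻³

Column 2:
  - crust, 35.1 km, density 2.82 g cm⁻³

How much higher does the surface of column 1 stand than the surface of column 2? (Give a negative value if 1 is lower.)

For any compensation level in the mantle, the mantle terms cancel and isostasy reduces to e = (Σt_1 − Σt_2) − (Σ(ρt)_1 − Σ(ρt)_2) / ρ_m.
Σt_1 = 37.12 km; Σt_2 = 35.1 km; Σ(ρt)_1 = 106.992; Σ(ρt)_2 = 98.982 (in km·g cm⁻³).
e = (37.12 − 35.1) − (106.992 − 98.982) / 3.37 = −0.357 km.

−0.357 km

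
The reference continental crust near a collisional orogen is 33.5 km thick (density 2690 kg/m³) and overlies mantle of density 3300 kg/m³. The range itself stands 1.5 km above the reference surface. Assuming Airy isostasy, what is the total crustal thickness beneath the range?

41.6 km

Root depth r = h ρ_c / (ρ_m − ρ_c) = 1.5 km × 2690 / 610 = 6.615 km.
Total thickness = T + h + r = 33.5 km + 1.5 km + 6.615 km = 41.6 km.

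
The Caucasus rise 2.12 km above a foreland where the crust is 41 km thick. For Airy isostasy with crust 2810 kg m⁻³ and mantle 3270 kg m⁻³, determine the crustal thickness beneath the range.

Root depth r = h ρ_c / (ρ_m − ρ_c) = 2.12 km × 2810 / 460 = 12.95 km.
Total thickness = T + h + r = 41 km + 2.12 km + 12.95 km = 56.1 km.

56.1 km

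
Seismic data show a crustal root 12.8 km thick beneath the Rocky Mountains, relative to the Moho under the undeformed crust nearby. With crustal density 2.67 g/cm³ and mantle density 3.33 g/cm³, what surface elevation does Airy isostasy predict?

Balancing pressure at the compensation depth: ρ_c h = (ρ_m − ρ_c) r.
h = r (ρ_m − ρ_c) / ρ_c = 12.8 km × (3.33 − 2.67) / 2.67 = 3.16 km.

3.16 km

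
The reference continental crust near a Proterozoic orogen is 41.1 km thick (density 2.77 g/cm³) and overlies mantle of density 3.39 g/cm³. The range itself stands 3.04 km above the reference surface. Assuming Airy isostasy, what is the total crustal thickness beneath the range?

Root depth r = h ρ_c / (ρ_m − ρ_c) = 3.04 km × 2.77 / 0.62 = 13.58 km.
Total thickness = T + h + r = 41.1 km + 3.04 km + 13.58 km = 57.7 km.

57.7 km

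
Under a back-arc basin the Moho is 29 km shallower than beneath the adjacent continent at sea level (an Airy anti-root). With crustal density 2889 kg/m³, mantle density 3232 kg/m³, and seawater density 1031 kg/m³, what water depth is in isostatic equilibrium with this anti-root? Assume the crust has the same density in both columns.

Replacing a thickness d of crust by seawater at the top must be balanced by replacing crust with mantle at the base: d (ρ_c − ρ_w) = a (ρ_m − ρ_c).
d = a (ρ_m − ρ_c)/(ρ_c − ρ_w) = 29 km × 343/1858 = 5.35 km.

5.35 km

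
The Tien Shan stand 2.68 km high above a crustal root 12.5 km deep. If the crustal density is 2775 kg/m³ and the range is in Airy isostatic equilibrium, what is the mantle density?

Airy balance: ρ_c h = (ρ_m − ρ_c) r → ρ_m = ρ_c (1 + h/r).
ρ_m = 2775 × (1 + 2.68 km/12.5 km) = 3370 kg/m³.

3370 kg/m³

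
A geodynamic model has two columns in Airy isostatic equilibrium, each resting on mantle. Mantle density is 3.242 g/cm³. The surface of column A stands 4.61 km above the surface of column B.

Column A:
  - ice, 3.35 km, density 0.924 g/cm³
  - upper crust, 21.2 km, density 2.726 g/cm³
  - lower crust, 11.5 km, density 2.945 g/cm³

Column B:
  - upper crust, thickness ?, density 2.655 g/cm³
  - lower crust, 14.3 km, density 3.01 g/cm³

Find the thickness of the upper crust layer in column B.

Take the compensation level at the base of the deeper column (depth z_c below the surface of column A) and equate Σ ρ_i t_i down to z_c; mantle fills any gap and the z_c terms cancel.
Column A: 3.35×0.924 + 21.2×2.726 + 11.5×2.945 + (z_c − 36.05)×3.242
Column B: 4.61×0 + x×2.655 + 14.3×3.01 + (z_c − 4.61 − 14.3 − x)×3.242
The z_c×3.242 term appears on both sides and cancels. Collect the known terms of each column as K = Σ(ρt)_known − 3.242 × (depth of known layers): K_A = 94.7541 − 3.242×36.05 = −22.12; K_B = 43.043 − 3.242×(4.61 + 14.3) = −18.26322.
Balance: K_A = K_B − x×(3.242 − 2.655), so x = (K_B − K_A)/(3.242 − 2.655) = 3.85678/0.587 = 6.57 km.

6.57 km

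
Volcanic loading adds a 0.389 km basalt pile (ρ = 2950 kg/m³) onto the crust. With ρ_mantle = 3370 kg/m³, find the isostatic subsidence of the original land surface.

0.341 km

Subaerial loading: s = t ρ_load / ρ_m.
s = 0.389 km × 2950/3370 = 0.341 km.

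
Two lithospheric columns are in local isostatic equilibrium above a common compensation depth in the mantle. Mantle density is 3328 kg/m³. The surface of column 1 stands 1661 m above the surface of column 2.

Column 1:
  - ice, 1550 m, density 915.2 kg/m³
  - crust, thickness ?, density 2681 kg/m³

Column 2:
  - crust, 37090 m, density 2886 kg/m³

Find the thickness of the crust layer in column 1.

Take the compensation level at the base of the deeper column (depth z_c below the surface of column 1) and equate Σ ρ_i t_i down to z_c; mantle fills any gap and the z_c terms cancel.
Column 1: 1550×915.2 + x×2681 + (z_c − 1550 − x)×3328
Column 2: 1661×0 + 37090×2886 + (z_c − 1661 − 37090)×3328
The z_c×3328 term appears on both sides and cancels. Collect the known terms of each column as K = Σ(ρt)_known − 3328 × (depth of known layers): K_1 = 1418560 − 3328×1550 = −3739840; K_2 = 107041740 − 3328×(1661 + 37090) = −21921588.
Balance: K_1 − x×(3328 − 2681) = K_2, so x = (K_1 − K_2)/(3328 − 2681) = 18181700/647 = 28100 m.

28100 m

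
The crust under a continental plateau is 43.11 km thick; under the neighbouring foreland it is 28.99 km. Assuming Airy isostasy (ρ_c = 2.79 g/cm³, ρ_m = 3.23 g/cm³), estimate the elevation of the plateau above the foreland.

Excess crust Δ = 43.11 km − 28.99 km = 14.12 km, split between elevation h and root r with h + r = Δ.
Airy balance ρ_c h = (ρ_m − ρ_c) r gives r = h ρ_c/(ρ_m − ρ_c), so h (1 + ρ_c/(ρ_m − ρ_c)) = Δ, i.e. h = Δ (ρ_m − ρ_c)/ρ_m.
h = 14.12 km × 0.44/3.23 = 1.92 km.

1.92 km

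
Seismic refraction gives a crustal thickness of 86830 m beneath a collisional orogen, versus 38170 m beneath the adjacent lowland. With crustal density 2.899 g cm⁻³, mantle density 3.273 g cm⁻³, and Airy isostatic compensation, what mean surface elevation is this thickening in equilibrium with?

5560 m

Excess crust Δ = 86830 m − 38170 m = 48660 m, split between elevation h and root r with h + r = Δ.
Airy balance ρ_c h = (ρ_m − ρ_c) r gives r = h ρ_c/(ρ_m − ρ_c), so h (1 + ρ_c/(ρ_m − ρ_c)) = Δ, i.e. h = Δ (ρ_m − ρ_c)/ρ_m.
h = 48660 m × 0.374/3.273 = 5560 m.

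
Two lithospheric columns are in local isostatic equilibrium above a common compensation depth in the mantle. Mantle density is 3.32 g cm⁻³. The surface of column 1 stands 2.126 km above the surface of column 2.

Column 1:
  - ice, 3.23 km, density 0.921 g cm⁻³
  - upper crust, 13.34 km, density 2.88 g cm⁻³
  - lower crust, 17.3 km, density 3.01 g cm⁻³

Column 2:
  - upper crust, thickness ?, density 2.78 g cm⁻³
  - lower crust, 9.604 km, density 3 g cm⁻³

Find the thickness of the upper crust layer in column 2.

Take the compensation level at the base of the deeper column (depth z_c below the surface of column 1) and equate Σ ρ_i t_i down to z_c; mantle fills any gap and the z_c terms cancel.
Column 1: 3.23×0.921 + 13.34×2.88 + 17.3×3.01 + (z_c − 33.87)×3.32
Column 2: 2.126×0 + x×2.78 + 9.604×3 + (z_c − 2.126 − 9.604 − x)×3.32
The z_c×3.32 term appears on both sides and cancels. Collect the known terms of each column as K = Σ(ρt)_known − 3.32 × (depth of known layers): K_1 = 93.46703 − 3.32×33.87 = −18.98137; K_2 = 28.812 − 3.32×(2.126 + 9.604) = −10.1316.
Balance: K_1 = K_2 − x×(3.32 − 2.78), so x = (K_2 − K_1)/(3.32 − 2.78) = 8.84977/0.54 = 16.4 km.

16.4 km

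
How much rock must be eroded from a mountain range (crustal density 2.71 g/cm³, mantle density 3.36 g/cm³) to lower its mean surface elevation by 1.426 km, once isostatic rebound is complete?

Net drop Δ = e − u = e − e ρ_c/ρ_m = e (ρ_m − ρ_c)/ρ_m.
e = Δ ρ_m/(ρ_m − ρ_c) = 1.426 km × 3.36/0.65 = 7.37 km.

7.37 km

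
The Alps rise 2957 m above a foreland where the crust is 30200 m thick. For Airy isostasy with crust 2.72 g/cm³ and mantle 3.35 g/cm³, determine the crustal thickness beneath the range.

45900 m

Root depth r = h ρ_c / (ρ_m − ρ_c) = 2957 m × 2.72 / 0.63 = 12770 m.
Total thickness = T + h + r = 30200 m + 2957 m + 12770 m = 45900 m.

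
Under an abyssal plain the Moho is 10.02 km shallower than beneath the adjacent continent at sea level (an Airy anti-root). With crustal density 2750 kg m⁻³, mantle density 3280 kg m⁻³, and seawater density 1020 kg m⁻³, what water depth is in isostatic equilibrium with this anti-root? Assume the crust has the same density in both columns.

Replacing a thickness d of crust by seawater at the top must be balanced by replacing crust with mantle at the base: d (ρ_c − ρ_w) = a (ρ_m − ρ_c).
d = a (ρ_m − ρ_c)/(ρ_c − ρ_w) = 10.02 km × 530/1730 = 3.07 km.

3.07 km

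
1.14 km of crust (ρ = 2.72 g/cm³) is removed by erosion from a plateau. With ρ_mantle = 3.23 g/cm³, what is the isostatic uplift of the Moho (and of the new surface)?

0.96 km

Unloading: uplift u = e ρ_c/ρ_m = 1.14 km × 2.72/3.23 = 0.96 km.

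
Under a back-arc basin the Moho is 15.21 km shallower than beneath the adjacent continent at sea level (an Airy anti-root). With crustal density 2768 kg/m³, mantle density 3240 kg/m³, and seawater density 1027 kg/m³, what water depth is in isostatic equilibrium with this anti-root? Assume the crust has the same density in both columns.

4.12 km

Replacing a thickness d of crust by seawater at the top must be balanced by replacing crust with mantle at the base: d (ρ_c − ρ_w) = a (ρ_m − ρ_c).
d = a (ρ_m − ρ_c)/(ρ_c − ρ_w) = 15.21 km × 472/1741 = 4.12 km.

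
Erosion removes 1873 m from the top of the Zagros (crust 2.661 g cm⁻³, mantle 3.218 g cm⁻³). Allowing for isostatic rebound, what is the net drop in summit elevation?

Rebound u = e ρ_c/ρ_m = 1873 m × 2.661/3.218 = 1549 m.
Net surface drop = e − u = 1873 m − 1549 m = e (ρ_m − ρ_c)/ρ_m = 324 m.

324 m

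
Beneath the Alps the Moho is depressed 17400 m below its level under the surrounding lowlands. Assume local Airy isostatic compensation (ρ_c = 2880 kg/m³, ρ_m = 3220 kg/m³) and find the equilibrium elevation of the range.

Isostatic balance requires: ρ_c h = (ρ_m − ρ_c) r.
h = r (ρ_m − ρ_c) / ρ_c = 17400 m × (3220 − 2880) / 2880 = 2050 m.

2050 m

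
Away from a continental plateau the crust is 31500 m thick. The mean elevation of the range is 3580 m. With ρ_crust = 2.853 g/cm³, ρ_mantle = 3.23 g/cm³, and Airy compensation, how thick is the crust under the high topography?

62200 m

Root depth r = h ρ_c / (ρ_m − ρ_c) = 3580 m × 2.853 / 0.377 = 27090 m.
Total thickness = T + h + r = 31500 m + 3580 m + 27090 m = 62200 m.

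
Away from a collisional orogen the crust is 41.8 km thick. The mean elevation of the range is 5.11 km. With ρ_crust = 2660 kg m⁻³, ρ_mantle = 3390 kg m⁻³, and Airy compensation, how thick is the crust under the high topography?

65.5 km

Root depth r = h ρ_c / (ρ_m − ρ_c) = 5.11 km × 2660 / 730 = 18.62 km.
Total thickness = T + h + r = 41.8 km + 5.11 km + 18.62 km = 65.5 km.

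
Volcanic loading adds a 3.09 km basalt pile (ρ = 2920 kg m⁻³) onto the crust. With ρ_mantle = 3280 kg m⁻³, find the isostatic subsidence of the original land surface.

Subaerial loading: s = t ρ_load / ρ_m.
s = 3.09 km × 2920/3280 = 2.75 km.

2.75 km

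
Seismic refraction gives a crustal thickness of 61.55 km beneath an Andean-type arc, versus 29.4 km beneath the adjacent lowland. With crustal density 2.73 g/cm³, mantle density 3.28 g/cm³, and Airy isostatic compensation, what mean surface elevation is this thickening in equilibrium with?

Excess crust Δ = 61.55 km − 29.4 km = 32.15 km, split between elevation h and root r with h + r = Δ.
Airy balance ρ_c h = (ρ_m − ρ_c) r gives r = h ρ_c/(ρ_m − ρ_c), so h (1 + ρ_c/(ρ_m − ρ_c)) = Δ, i.e. h = Δ (ρ_m − ρ_c)/ρ_m.
h = 32.15 km × 0.55/3.28 = 5.39 km.

5.39 km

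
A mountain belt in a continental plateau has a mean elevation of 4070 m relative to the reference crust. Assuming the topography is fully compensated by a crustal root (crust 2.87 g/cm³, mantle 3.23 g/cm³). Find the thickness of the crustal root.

For local isostatic compensation: the weight of the topography is balanced by the buoyancy of the root, ρ_c h = (ρ_m − ρ_c) r.
r = h · ρ_c / (ρ_m − ρ_c) = 4070 m × 2.87 / (3.23 − 2.87) = 32400 m.

32400 m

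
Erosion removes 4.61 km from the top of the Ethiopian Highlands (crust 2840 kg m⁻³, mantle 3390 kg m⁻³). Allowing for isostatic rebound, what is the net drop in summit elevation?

0.748 km

Rebound u = e ρ_c/ρ_m = 4.61 km × 2840/3390 = 3.862 km.
Net surface drop = e − u = 4.61 km − 3.862 km = e (ρ_m − ρ_c)/ρ_m = 0.748 km.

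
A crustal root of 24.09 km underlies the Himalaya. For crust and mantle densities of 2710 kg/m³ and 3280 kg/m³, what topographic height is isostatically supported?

5.07 km

In Airy isostatic equilibrium: ρ_c h = (ρ_m − ρ_c) r.
h = r (ρ_m − ρ_c) / ρ_c = 24.09 km × (3280 − 2710) / 2710 = 5.07 km.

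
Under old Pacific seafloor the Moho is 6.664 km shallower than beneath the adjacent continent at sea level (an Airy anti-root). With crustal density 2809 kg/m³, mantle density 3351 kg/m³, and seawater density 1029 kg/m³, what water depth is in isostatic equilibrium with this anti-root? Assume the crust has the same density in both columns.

Replacing a thickness d of crust by seawater at the top must be balanced by replacing crust with mantle at the base: d (ρ_c − ρ_w) = a (ρ_m − ρ_c).
d = a (ρ_m − ρ_c)/(ρ_c − ρ_w) = 6.664 km × 542/1780 = 2.03 km.

2.03 km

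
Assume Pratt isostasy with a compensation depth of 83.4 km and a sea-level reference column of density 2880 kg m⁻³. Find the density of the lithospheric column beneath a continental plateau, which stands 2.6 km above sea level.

Pratt balance: ρ_ref D = ρ (D + h).
ρ = ρ_ref D/(D + h) = 2880 × 83.4 km/(83.4 km + 2.6 km) = 2790 kg m⁻³.

2790 kg m⁻³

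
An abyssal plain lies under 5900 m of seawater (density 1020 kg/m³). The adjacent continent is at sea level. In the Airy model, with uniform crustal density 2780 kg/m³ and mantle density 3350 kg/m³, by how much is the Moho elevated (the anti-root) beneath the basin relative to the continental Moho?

By Archimedes' principle applied to the lithosphere: replacing crust with seawater at the top is compensated by replacing crust with mantle at the base: d (ρ_c − ρ_w) = a (ρ_m − ρ_c).
a = d (ρ_c − ρ_w)/(ρ_m − ρ_c) = 5900 m × 1760/570 = 18200 m.

18200 m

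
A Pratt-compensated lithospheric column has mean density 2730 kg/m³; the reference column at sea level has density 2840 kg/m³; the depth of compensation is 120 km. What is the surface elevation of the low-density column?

4.84 km

ρ_ref D = ρ (D + h) → h = D (ρ_ref − ρ)/ρ.
h = 120 km × (2840 − 2730)/2730 = 4.84 km.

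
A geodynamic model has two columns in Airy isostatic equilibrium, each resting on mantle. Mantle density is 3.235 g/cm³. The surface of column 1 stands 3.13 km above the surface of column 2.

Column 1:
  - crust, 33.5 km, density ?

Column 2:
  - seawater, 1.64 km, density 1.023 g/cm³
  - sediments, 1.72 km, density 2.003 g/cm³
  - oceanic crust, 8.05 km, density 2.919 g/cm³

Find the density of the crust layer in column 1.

Take the compensation level at the base of the deeper column (depth z_c below the surface of column 1) and equate Σ ρ_i t_i down to z_c; mantle fills any gap and the z_c terms cancel.
Column 1: 33.5×ρ + (z_c − 33.5)×3.235
Column 2: 3.13×0 + 1.64×1.023 + 1.72×2.003 + 8.05×2.919 + (z_c − 3.13 − 11.41)×3.235
The z_c×3.235 term appears on both sides and cancels. Collect the known terms of each column as K = Σ(ρt)_known − 3.235 × (depth of known layers): K_1 = 0 − 3.235×33.5 = −108.3725; K_2 = 28.62083 − 3.235×(3.13 + 11.41) = −18.41607.
Balance: K_1 + 33.5×ρ = K_2, so ρ = (K_2 − K_1)/33.5 = 89.9564/33.5 = 2.69 g/cm³.

2.69 g/cm³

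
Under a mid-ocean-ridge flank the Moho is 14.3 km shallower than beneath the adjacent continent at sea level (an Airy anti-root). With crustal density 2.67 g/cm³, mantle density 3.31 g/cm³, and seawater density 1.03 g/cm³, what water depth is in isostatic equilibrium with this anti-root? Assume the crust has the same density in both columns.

5.58 km

Replacing a thickness d of crust by seawater at the top must be balanced by replacing crust with mantle at the base: d (ρ_c − ρ_w) = a (ρ_m − ρ_c).
d = a (ρ_m − ρ_c)/(ρ_c − ρ_w) = 14.3 km × 0.64/1.64 = 5.58 km.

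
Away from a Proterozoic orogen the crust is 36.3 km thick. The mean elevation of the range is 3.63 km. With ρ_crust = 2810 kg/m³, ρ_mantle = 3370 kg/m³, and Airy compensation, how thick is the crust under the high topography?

58.1 km

Root depth r = h ρ_c / (ρ_m − ρ_c) = 3.63 km × 2810 / 560 = 18.21 km.
Total thickness = T + h + r = 36.3 km + 3.63 km + 18.21 km = 58.1 km.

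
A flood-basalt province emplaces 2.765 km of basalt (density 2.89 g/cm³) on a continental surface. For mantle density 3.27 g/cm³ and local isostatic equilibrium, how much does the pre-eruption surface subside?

2.44 km

Subaerial loading: s = t ρ_load / ρ_m.
s = 2.765 km × 2.89/3.27 = 2.44 km.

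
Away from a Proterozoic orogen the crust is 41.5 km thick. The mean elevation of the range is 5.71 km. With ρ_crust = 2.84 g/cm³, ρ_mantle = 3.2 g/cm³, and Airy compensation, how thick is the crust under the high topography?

Root depth r = h ρ_c / (ρ_m − ρ_c) = 5.71 km × 2.84 / 0.36 = 45.05 km.
Total thickness = T + h + r = 41.5 km + 5.71 km + 45.05 km = 92.3 km.

92.3 km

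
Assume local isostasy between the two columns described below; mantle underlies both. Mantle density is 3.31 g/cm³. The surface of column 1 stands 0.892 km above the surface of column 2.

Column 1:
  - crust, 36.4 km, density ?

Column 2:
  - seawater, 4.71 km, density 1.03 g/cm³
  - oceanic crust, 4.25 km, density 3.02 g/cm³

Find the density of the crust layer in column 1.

2.9 g/cm³

Take the compensation level at the base of the deeper column (depth z_c below the surface of column 1) and equate Σ ρ_i t_i down to z_c; mantle fills any gap and the z_c terms cancel.
Column 1: 36.4×ρ + (z_c − 36.4)×3.31
Column 2: 0.892×0 + 4.71×1.03 + 4.25×3.02 + (z_c − 0.892 − 8.96)×3.31
The z_c×3.31 term appears on both sides and cancels. Collect the known terms of each column as K = Σ(ρt)_known − 3.31 × (depth of known layers): K_1 = 0 − 3.31×36.4 = −120.484; K_2 = 17.6863 − 3.31×(0.892 + 8.96) = −14.92382.
Balance: K_1 + 36.4×ρ = K_2, so ρ = (K_2 − K_1)/36.4 = 105.56/36.4 = 2.9 g/cm³.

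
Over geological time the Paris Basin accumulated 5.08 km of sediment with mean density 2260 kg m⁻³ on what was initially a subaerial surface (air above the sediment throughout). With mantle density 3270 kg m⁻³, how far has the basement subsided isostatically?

Subaerial load: s = t ρ_sed / ρ_m = 5.08 km × 2260/3270 = 3.51 km.

3.51 km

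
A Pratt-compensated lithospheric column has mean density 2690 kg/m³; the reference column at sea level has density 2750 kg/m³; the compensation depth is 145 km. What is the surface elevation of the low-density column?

3.23 km

ρ_ref D = ρ (D + h) → h = D (ρ_ref − ρ)/ρ.
h = 145 km × (2750 − 2690)/2690 = 3.23 km.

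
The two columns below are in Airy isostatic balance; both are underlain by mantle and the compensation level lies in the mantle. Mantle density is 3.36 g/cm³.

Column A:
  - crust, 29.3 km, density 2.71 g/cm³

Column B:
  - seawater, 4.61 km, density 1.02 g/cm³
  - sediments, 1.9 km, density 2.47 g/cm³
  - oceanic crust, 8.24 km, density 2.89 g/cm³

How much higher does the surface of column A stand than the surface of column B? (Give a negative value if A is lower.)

For any compensation level in the mantle, the mantle terms cancel and isostasy reduces to e = (Σt_A − Σt_B) − (Σ(ρt)_A − Σ(ρt)_B) / ρ_m.
Σt_A = 29.3 km; Σt_B = 14.75 km; Σ(ρt)_A = 79.403; Σ(ρt)_B = 33.2088 (in km·g/cm³).
e = (29.3 − 14.75) − (79.403 − 33.2088) / 3.36 = 0.802 km.

0.802 km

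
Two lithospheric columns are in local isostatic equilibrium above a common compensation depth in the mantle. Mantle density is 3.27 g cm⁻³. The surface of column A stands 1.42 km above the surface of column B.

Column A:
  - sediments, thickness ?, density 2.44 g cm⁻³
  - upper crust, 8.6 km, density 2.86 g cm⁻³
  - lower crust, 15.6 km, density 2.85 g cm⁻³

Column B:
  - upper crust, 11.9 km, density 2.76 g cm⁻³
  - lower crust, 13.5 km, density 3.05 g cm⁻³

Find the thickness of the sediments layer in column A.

Take the compensation level at the base of the deeper column (depth z_c below the surface of column A) and equate Σ ρ_i t_i down to z_c; mantle fills any gap and the z_c terms cancel.
Column A: x×2.44 + 8.6×2.86 + 15.6×2.85 + (z_c − 24.2 − x)×3.27
Column B: 1.42×0 + 11.9×2.76 + 13.5×3.05 + (z_c − 1.42 − 25.4)×3.27
The z_c×3.27 term appears on both sides and cancels. Collect the known terms of each column as K = Σ(ρt)_known − 3.27 × (depth of known layers): K_A = 69.056 − 3.27×24.2 = −10.078; K_B = 74.019 − 3.27×(1.42 + 25.4) = −13.6824.
Balance: K_A − x×(3.27 − 2.44) = K_B, so x = (K_A − K_B)/(3.27 − 2.44) = 3.6044/0.83 = 4.34 km.

4.34 km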